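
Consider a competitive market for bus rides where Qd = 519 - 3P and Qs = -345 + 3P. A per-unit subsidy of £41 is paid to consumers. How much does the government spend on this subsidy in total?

Pre-subsidy: 519 - 3P = -345 + 3P gives P* = 144, Q* = 87.
With the rebate, buyers effectively pay Pb = Ps − 41, where Ps is the price sellers receive.
Demand in terms of Ps becomes Qd = 519 − 3(Ps − 41) = 642 - 3Ps. Setting this equal to supply: 642 - 3Ps = -345 + 3Ps, so Ps = 164.5.
Buyers pay Pb = 164.5 − 41 = 123.5; Q' = -345 + 3·164.5 = 148.5.
Government outlay = subsidy × quantity = 41 × 148.5 = 6088.5.

Government cost = £6088.5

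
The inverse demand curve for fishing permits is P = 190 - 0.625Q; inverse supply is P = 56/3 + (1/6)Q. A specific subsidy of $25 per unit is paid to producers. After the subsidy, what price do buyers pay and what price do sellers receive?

Buyers pay $35; sellers receive $60

Pre-subsidy: 190 - 0.625Q = 56/3 + (1/6)Q gives Q* = 4112/19 and P* = 1040/19.
With the subsidy, sellers receive Ps = Pb + 25 for each unit, where Pb is the price buyers pay.
On the curves, Pb = 190 - 0.625Q and Ps = 56/3 + (1/6)Q; the wedge Ps − Pb = 25 gives 56/3 + (1/6)Q − (190 - 0.625Q) = 25, so Q' = 248.
Then Pb = 190 − 0.625·248 = 35 and Ps = 56/3 + (1/6)·248 = 60.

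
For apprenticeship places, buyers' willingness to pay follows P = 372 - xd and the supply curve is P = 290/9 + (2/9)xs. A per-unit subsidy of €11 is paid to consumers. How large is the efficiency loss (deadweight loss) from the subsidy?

Deadweight loss = €49.5

Pre-subsidy: 372 - x = 290/9 + (2/9)x gives x* = 278 and P* = 94.
With the rebate, buyers effectively pay Pb = Ps − 11, where Ps is the price sellers receive.
On the curves, Pb = 372 - x and Ps = 290/9 + (2/9)x; the wedge Ps − Pb = 11 gives 290/9 + (2/9)x − (372 - x) = 11, so x' = 287.
Then Pb = 372 − 1·287 = 85 and Ps = 290/9 + (2/9)·287 = 96.
The subsidy expands output by 287 − 278 = 9 past the efficient level; on those units the gap between marginal cost and willingness to pay runs from 0 up to 11.
DWL = ½ × 11 × 9 = 49.5.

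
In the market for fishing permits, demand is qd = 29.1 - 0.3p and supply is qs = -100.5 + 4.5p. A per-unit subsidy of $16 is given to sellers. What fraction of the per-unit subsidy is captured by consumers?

Pre-subsidy: 29.1 - 0.3p = -100.5 + 4.5p gives p* = 27, q* = 21.
With the subsidy, sellers receive ps = pb + 16 for each unit, where pb is the price buyers pay.
Supply in terms of pb becomes qs = -100.5 + 4.5(pb + 16) = -28.5 + 4.5pb. Setting this equal to demand: 29.1 - 0.3pb = -28.5 + 4.5pb, so pb = 12.
Sellers receive ps = 12 + 16 = 28; q' = 29.1 − 0.3·12 = 25.5.
Buyers' price falls by p* − pb = 27 − 12 = 15; sellers' price rises by ps − p* = 28 − 27 = 1.
So consumers capture 15/16 = 0.9375 of each unit of subsidy.

Consumer share = 0.9375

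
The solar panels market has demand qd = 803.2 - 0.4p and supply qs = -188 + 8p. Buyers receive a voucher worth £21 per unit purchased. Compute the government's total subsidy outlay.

Pre-subsidy: 803.2 - 0.4p = -188 + 8p gives p* = 118, q* = 756.
With the rebate, buyers effectively pay pb = ps − 21, where ps is the price sellers receive.
Demand in terms of ps becomes qd = 803.2 − 0.4(ps − 21) = 811.6 - 0.4ps. Setting this equal to supply: 811.6 - 0.4ps = -188 + 8ps, so ps = 119.
Buyers pay pb = 119 − 21 = 98; q' = -188 + 8·119 = 764.
Government outlay = subsidy × quantity = 21 × 764 = 16044.

Government cost = £16044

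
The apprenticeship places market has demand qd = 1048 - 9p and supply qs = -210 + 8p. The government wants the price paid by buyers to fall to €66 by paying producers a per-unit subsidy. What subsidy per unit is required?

Required subsidy s = €17 per unit

At a buyer price of 66, quantity demanded is 1048 − 9·66 = 454.
Sellers supply 454 only when they receive ps with -210 + 8·ps = 454, i.e. ps = 83.
s = ps − pb = 83 − 66 = 17.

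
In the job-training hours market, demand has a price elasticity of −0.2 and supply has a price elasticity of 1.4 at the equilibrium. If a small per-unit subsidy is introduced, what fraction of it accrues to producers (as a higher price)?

For a small subsidy around the equilibrium, the benefit split depends on the relative slopes, which at a point are proportional to the elasticities.
Buyer share = εs/(εs + |εd|) = 1.4/(1.4 + 0.2) = 0.875; seller share = |εd|/(εs + |εd|) = 0.125.
So producers capture 0.125 of the subsidy.

Producer share = 0.125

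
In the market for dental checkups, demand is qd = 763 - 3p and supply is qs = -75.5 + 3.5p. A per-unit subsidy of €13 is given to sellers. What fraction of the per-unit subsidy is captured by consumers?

Consumer share = 7/13

Pre-subsidy: 763 - 3p = -75.5 + 3.5p gives p* = 129, q* = 376.
With the subsidy, sellers receive ps = pb + 13 for each unit, where pb is the price buyers pay.
Supply in terms of pb becomes qs = -75.5 + 3.5(pb + 13) = -30 + 3.5pb. Setting this equal to demand: 763 - 3pb = -30 + 3.5pb, so pb = 122.
Sellers receive ps = 122 + 13 = 135; q' = 763 − 3·122 = 397.
Buyers' price falls by p* − pb = 129 − 122 = 7; sellers' price rises by ps − p* = 135 − 129 = 6.
So consumers capture 7/13 = 7/13 of each unit of subsidy.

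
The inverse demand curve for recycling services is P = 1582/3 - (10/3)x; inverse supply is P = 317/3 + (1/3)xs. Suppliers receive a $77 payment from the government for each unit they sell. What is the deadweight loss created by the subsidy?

Deadweight loss = $808.5

Pre-subsidy: 1582/3 - (10/3)x = 317/3 + (1/3)x gives x* = 115 and P* = 144.
With the subsidy, sellers receive Ps = Pb + 77 for each unit, where Pb is the price buyers pay.
On the curves, Pb = 1582/3 - (10/3)x and Ps = 317/3 + (1/3)x; the wedge Ps − Pb = 77 gives 317/3 + (1/3)x − (1582/3 - (10/3)x) = 77, so x' = 136.
Then Pb = 1582/3 − (10/3)·136 = 74 and Ps = 317/3 + (1/3)·136 = 151.
The subsidy expands output by 136 − 115 = 21 past the efficient level; on those units the gap between marginal cost and willingness to pay runs from 0 up to 77.
DWL = ½ × 77 × 21 = 808.5.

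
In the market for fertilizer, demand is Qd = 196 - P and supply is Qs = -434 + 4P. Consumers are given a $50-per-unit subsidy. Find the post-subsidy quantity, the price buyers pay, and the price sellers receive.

Q' = 110; buyers pay $86; sellers receive $136

Pre-subsidy: 196 - P = -434 + 4P gives P* = 126, Q* = 70.
With the rebate, buyers effectively pay Pb = Ps − 50, where Ps is the price sellers receive.
Demand in terms of Ps becomes Qd = 196 − 1(Ps − 50) = 246 - Ps. Setting this equal to supply: 246 - Ps = -434 + 4Ps, so Ps = 136.
Buyers pay Pb = 136 − 50 = 86; Q' = -434 + 4·136 = 110.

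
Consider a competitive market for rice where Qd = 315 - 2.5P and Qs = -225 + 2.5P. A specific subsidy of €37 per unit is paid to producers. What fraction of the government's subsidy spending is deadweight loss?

DWL / government spending = 37/146

Pre-subsidy: 315 - 2.5P = -225 + 2.5P gives P* = 108, Q* = 45.
With the subsidy, sellers receive Ps = Pb + 37 for each unit, where Pb is the price buyers pay.
Supply in terms of Pb becomes Qs = -225 + 2.5(Pb + 37) = -132.5 + 2.5Pb. Setting this equal to demand: 315 - 2.5Pb = -132.5 + 2.5Pb, so Pb = 89.5.
Sellers receive Ps = 89.5 + 37 = 126.5; Q' = 315 − 2.5·89.5 = 91.25.
ΔCS = ½(45 + 91.25)(108 − 89.5) = 1260.3125; ΔPS = ½(45 + 91.25)(126.5 − 108) = 1260.3125.
Government spending = 37 × 91.25 = 3376.25.
DWL = ½ × 37 × (91.25 − 45) = 855.625; fraction = 855.625 / 3376.25 = 37/146.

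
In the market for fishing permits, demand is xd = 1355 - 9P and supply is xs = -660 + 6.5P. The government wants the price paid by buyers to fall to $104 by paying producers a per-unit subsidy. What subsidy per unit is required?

At a buyer price of 104, quantity demanded is 1355 − 9·104 = 419.
Sellers supply 419 only when they receive Ps with -660 + 6.5·Ps = 419, i.e. Ps = 166.
s = Ps − Pb = 166 − 104 = 62.

Required subsidy s = $62 per unit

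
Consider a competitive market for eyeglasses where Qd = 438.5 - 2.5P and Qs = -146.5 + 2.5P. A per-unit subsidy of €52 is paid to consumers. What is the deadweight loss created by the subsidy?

Deadweight loss = €1690

Pre-subsidy: 438.5 - 2.5P = -146.5 + 2.5P gives P* = 117, Q* = 146.
With the rebate, buyers effectively pay Pb = Ps − 52, where Ps is the price sellers receive.
Demand in terms of Ps becomes Qd = 438.5 − 2.5(Ps − 52) = 568.5 - 2.5Ps. Setting this equal to supply: 568.5 - 2.5Ps = -146.5 + 2.5Ps, so Ps = 143.
Buyers pay Pb = 143 − 52 = 91; Q' = -146.5 + 2.5·143 = 211.
The subsidy expands output by 211 − 146 = 65 past the efficient level; on those units the gap between marginal cost and willingness to pay runs from 0 up to 52.
DWL = ½ × 52 × 65 = 1690.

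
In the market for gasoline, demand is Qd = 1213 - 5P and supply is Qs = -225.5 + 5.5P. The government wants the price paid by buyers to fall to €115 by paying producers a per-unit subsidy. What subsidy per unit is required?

Required subsidy s = €42 per unit

At a buyer price of 115, quantity demanded is 1213 − 5·115 = 638.
Sellers supply 638 only when they receive Ps with -225.5 + 5.5·Ps = 638, i.e. Ps = 157.
s = Ps − Pb = 157 − 115 = 42.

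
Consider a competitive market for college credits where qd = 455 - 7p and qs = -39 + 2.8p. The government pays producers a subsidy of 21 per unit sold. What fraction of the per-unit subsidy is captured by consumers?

Consumer share = 2/7

Pre-subsidy: 455 - 7p = -39 + 2.8p gives p* = 2470/49, q* = 715/7.
With the subsidy, sellers receive ps = pb + 21 for each unit, where pb is the price buyers pay.
Supply in terms of pb becomes qs = -39 + 2.8(pb + 21) = 19.8 + 2.8pb. Setting this equal to demand: 455 - 7pb = 19.8 + 2.8pb, so pb = 2176/49.
Sellers receive ps = 2176/49 + 21 = 3205/49; q' = 455 − 7·(2176/49) = 1009/7.
Buyers' price falls by p* − pb = 2470/49 − 2176/49 = 6; sellers' price rises by ps − p* = 3205/49 − 2470/49 = 15.
So consumers capture 6/21 = 2/7 of each unit of subsidy.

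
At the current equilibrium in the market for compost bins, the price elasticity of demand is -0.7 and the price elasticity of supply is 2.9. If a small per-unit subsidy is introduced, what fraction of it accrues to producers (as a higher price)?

For a small subsidy around the equilibrium, the benefit split depends on the relative slopes, which at a point are proportional to the elasticities.
Buyer share = εs/(εs + |εd|) = 2.9/(2.9 + 0.7) = 29/36; seller share = |εd|/(εs + |εd|) = 7/36.
So producers capture 7/36 of the subsidy.

Producer share = 7/36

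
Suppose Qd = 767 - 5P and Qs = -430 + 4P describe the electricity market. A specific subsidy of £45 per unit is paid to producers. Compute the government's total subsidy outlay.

Government cost = £9090

Pre-subsidy: 767 - 5P = -430 + 4P gives P* = 133, Q* = 102.
With the subsidy, sellers receive Ps = Pb + 45 for each unit, where Pb is the price buyers pay.
Supply in terms of Pb becomes Qs = -430 + 4(Pb + 45) = -250 + 4Pb. Setting this equal to demand: 767 - 5Pb = -250 + 4Pb, so Pb = 113.
Sellers receive Ps = 113 + 45 = 158; Q' = 767 − 5·113 = 202.
Government outlay = subsidy × quantity = 45 × 202 = 9090.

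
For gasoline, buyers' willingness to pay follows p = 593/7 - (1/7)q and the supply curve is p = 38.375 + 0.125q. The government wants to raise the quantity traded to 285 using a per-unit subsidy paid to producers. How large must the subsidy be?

Required subsidy s = 30 per unit

At q = 285, from the demand curve buyers pay pb = 593/7 − (1/7)·285 = 44; from the supply curve sellers need ps = 38.375 + 0.125·285 = 74.
The subsidy must fill the gap: s = ps − pb = 74 − 44 = 30.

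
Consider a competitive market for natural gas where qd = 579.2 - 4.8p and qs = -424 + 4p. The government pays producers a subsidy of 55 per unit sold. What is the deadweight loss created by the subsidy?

Deadweight loss = 3300

Pre-subsidy: 579.2 - 4.8p = -424 + 4p gives p* = 114, q* = 32.
With the subsidy, sellers receive ps = pb + 55 for each unit, where pb is the price buyers pay.
Supply in terms of pb becomes qs = -424 + 4(pb + 55) = -204 + 4pb. Setting this equal to demand: 579.2 - 4.8pb = -204 + 4pb, so pb = 89.
Sellers receive ps = 89 + 55 = 144; q' = 579.2 − 4.8·89 = 152.
The subsidy expands output by 152 − 32 = 120 past the efficient level; on those units the gap between marginal cost and willingness to pay runs from 0 up to 55.
DWL = ½ × 55 × 120 = 3300.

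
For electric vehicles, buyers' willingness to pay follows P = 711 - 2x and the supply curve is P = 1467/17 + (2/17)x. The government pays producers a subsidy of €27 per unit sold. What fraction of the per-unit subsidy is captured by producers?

Pre-subsidy: 711 - 2x = 1467/17 + (2/17)x gives x* = 295 and P* = 121.
With the subsidy, sellers receive Ps = Pb + 27 for each unit, where Pb is the price buyers pay.
On the curves, Pb = 711 - 2x and Ps = 1467/17 + (2/17)x; the wedge Ps − Pb = 27 gives 1467/17 + (2/17)x − (711 - 2x) = 27, so x' = 307.75.
Then Pb = 711 − 2·307.75 = 95.5 and Ps = 1467/17 + (2/17)·307.75 = 122.5.
Buyers' price falls by P* − Pb = 121 − 95.5 = 25.5; sellers' price rises by Ps − P* = 122.5 − 121 = 1.5.
So producers capture 1.5/27 = 1/18 of each unit of subsidy.

Producer share = 1/18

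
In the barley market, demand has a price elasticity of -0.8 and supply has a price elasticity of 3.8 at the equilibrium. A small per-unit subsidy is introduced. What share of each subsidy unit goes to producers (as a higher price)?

Producer share = 4/23

For a small subsidy around the equilibrium, the benefit split depends on the relative slopes, which at a point are proportional to the elasticities.
Buyer share = εs/(εs + |εd|) = 3.8/(3.8 + 0.8) = 19/23; seller share = |εd|/(εs + |εd|) = 4/23.
So producers capture 4/23 of the subsidy.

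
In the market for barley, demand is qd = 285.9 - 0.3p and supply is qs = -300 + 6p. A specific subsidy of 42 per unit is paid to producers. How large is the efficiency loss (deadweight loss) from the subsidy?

Deadweight loss = 252

Pre-subsidy: 285.9 - 0.3p = -300 + 6p gives p* = 93, q* = 258.
With the subsidy, sellers receive ps = pb + 42 for each unit, where pb is the price buyers pay.
Supply in terms of pb becomes qs = -300 + 6(pb + 42) = -48 + 6pb. Setting this equal to demand: 285.9 - 0.3pb = -48 + 6pb, so pb = 53.
Sellers receive ps = 53 + 42 = 95; q' = 285.9 − 0.3·53 = 270.
The subsidy expands output by 270 − 258 = 12 past the efficient level; on those units the gap between marginal cost and willingness to pay runs from 0 up to 42.
DWL = ½ × 42 × 12 = 252.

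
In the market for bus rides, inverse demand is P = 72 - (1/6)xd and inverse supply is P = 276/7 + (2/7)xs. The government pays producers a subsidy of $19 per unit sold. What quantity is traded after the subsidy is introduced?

Pre-subsidy: 72 - (1/6)x = 276/7 + (2/7)x gives x* = 72 and P* = 60.
With the subsidy, sellers receive Ps = Pb + 19 for each unit, where Pb is the price buyers pay.
On the curves, Pb = 72 - (1/6)x and Ps = 276/7 + (2/7)x; the wedge Ps − Pb = 19 gives 276/7 + (2/7)x − (72 - (1/6)x) = 19, so x' = 114.
Then Pb = 72 − (1/6)·114 = 53 and Ps = 276/7 + (2/7)·114 = 72.

x' = 114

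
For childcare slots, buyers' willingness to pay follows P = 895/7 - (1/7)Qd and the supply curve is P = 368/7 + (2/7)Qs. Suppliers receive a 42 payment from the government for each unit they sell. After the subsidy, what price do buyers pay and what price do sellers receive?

Pre-subsidy: 895/7 - (1/7)Q = 368/7 + (2/7)Q gives Q* = 527/3 and P* = 2158/21.
With the subsidy, sellers receive Ps = Pb + 42 for each unit, where Pb is the price buyers pay.
On the curves, Pb = 895/7 - (1/7)Q and Ps = 368/7 + (2/7)Q; the wedge Ps − Pb = 42 gives 368/7 + (2/7)Q − (895/7 - (1/7)Q) = 42, so Q' = 821/3.
Then Pb = 895/7 − (1/7)·(821/3) = 1864/21 and Ps = 368/7 + (2/7)·(821/3) = 2746/21.

Buyers pay 1864/21; sellers receive 2746/21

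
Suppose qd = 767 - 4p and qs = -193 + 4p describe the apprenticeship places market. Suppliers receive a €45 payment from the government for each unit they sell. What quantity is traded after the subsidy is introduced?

Pre-subsidy: 767 - 4p = -193 + 4p gives p* = 120, q* = 287.
With the subsidy, sellers receive ps = pb + 45 for each unit, where pb is the price buyers pay.
Supply in terms of pb becomes qs = -193 + 4(pb + 45) = -13 + 4pb. Setting this equal to demand: 767 - 4pb = -13 + 4pb, so pb = 97.5.
Sellers receive ps = 97.5 + 45 = 142.5; q' = 767 − 4·97.5 = 377.

q' = 377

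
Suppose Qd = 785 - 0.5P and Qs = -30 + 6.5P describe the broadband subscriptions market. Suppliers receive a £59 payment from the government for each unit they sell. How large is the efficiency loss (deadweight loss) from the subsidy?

Pre-subsidy: 785 - 0.5P = -30 + 6.5P gives P* = 815/7, Q* = 10175/14.
With the subsidy, sellers receive Ps = Pb + 59 for each unit, where Pb is the price buyers pay.
Supply in terms of Pb becomes Qs = -30 + 6.5(Pb + 59) = 353.5 + 6.5Pb. Setting this equal to demand: 785 - 0.5Pb = 353.5 + 6.5Pb, so Pb = 863/14.
Sellers receive Ps = 863/14 + 59 = 1689/14; Q' = 785 − 0.5·(863/14) = 21117/28.
The subsidy expands output by 21117/28 − 10175/14 = 767/28 past the efficient level; on those units the gap between marginal cost and willingness to pay runs from 0 up to 59.
DWL = ½ × 59 × 767/28 = 45253/56.

Deadweight loss = 45253/56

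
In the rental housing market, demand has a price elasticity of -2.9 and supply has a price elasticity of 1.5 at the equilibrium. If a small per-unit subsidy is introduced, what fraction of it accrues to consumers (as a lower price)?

Consumer share = 15/44

For a small subsidy around the equilibrium, the benefit split depends on the relative slopes, which at a point are proportional to the elasticities.
Buyer share = εs/(εs + |εd|) = 1.5/(1.5 + 2.9) = 15/44; seller share = |εd|/(εs + |εd|) = 29/44.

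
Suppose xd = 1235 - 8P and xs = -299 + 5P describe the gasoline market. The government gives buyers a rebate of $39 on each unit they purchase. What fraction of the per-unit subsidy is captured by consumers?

Consumer share = 5/13

Pre-subsidy: 1235 - 8P = -299 + 5P gives P* = 118, x* = 291.
With the rebate, buyers effectively pay Pb = Ps − 39, where Ps is the price sellers receive.
Demand in terms of Ps becomes xd = 1235 − 8(Ps − 39) = 1547 - 8Ps. Setting this equal to supply: 1547 - 8Ps = -299 + 5Ps, so Ps = 142.
Buyers pay Pb = 142 − 39 = 103; x' = -299 + 5·142 = 411.
Buyers' price falls by P* − Pb = 118 − 103 = 15; sellers' price rises by Ps − P* = 142 − 118 = 24.
So consumers capture 15/39 = 5/13 of each unit of subsidy.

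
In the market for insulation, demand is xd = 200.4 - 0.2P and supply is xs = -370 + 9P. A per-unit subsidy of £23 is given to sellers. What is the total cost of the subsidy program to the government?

Pre-subsidy: 200.4 - 0.2P = -370 + 9P gives P* = 62, x* = 188.
With the subsidy, sellers receive Ps = Pb + 23 for each unit, where Pb is the price buyers pay.
Supply in terms of Pb becomes xs = -370 + 9(Pb + 23) = -163 + 9Pb. Setting this equal to demand: 200.4 - 0.2Pb = -163 + 9Pb, so Pb = 39.5.
Sellers receive Ps = 39.5 + 23 = 62.5; x' = 200.4 − 0.2·39.5 = 192.5.
Government outlay = subsidy × quantity = 23 × 192.5 = 4427.5.

Government cost = £4427.5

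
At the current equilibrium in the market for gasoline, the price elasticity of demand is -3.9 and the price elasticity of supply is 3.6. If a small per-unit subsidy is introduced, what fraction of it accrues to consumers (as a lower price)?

Consumer share = 0.48

For a small subsidy around the equilibrium, the benefit split depends on the relative slopes, which at a point are proportional to the elasticities.
Buyer share = εs/(εs + |εd|) = 3.6/(3.6 + 3.9) = 0.48; seller share = |εd|/(εs + |εd|) = 0.52.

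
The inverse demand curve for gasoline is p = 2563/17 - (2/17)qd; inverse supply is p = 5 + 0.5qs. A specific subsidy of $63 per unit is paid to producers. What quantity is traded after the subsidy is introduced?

q' = 338

Pre-subsidy: 2563/17 - (2/17)q = 5 + 0.5q gives q* = 236 and p* = 123.
With the subsidy, sellers receive ps = pb + 63 for each unit, where pb is the price buyers pay.
On the curves, pb = 2563/17 - (2/17)q and ps = 5 + 0.5q; the wedge ps − pb = 63 gives 5 + 0.5q − (2563/17 - (2/17)q) = 63, so q' = 338.
Then pb = 2563/17 − (2/17)·338 = 111 and ps = 5 + 0.5·338 = 174.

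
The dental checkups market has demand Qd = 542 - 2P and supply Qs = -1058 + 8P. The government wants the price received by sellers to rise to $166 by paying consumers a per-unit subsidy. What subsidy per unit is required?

Required subsidy s = $30 per unit

At a seller price of 166, quantity supplied is -1058 + 8·166 = 270.
Buyers absorb 270 only when they pay Pb with 542 − 2·Pb = 270, i.e. Pb = 136.
s = Ps − Pb = 166 − 136 = 30.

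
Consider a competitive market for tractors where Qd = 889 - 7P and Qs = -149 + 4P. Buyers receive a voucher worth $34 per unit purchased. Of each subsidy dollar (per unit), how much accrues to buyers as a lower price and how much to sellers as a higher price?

Buyers gain 136/11 per unit; sellers gain 238/11 per unit

Pre-subsidy: 889 - 7P = -149 + 4P gives P* = 1038/11, Q* = 2513/11.
With the rebate, buyers effectively pay Pb = Ps − 34, where Ps is the price sellers receive.
Demand in terms of Ps becomes Qd = 889 − 7(Ps − 34) = 1127 - 7Ps. Setting this equal to supply: 1127 - 7Ps = -149 + 4Ps, so Ps = 116.
Buyers pay Pb = 116 − 34 = 82; Q' = -149 + 4·116 = 315.
Buyers' price falls by P* − Pb = 1038/11 − 82 = 136/11; sellers' price rises by Ps − P* = 116 − 1038/11 = 238/11.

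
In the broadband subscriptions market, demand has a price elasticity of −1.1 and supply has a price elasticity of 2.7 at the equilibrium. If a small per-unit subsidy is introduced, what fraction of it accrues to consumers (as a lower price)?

Consumer share = 27/38

For a small subsidy around the equilibrium, the benefit split depends on the relative slopes, which at a point are proportional to the elasticities.
Buyer share = εs/(εs + |εd|) = 2.7/(2.7 + 1.1) = 27/38; seller share = |εd|/(εs + |εd|) = 11/38.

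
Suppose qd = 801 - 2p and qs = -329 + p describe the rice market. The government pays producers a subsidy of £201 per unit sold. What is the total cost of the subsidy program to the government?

Government cost = £36515

Pre-subsidy: 801 - 2p = -329 + p gives p* = 1130/3, q* = 143/3.
With the subsidy, sellers receive ps = pb + 201 for each unit, where pb is the price buyers pay.
Supply in terms of pb becomes qs = -329 + 1(pb + 201) = -128 + pb. Setting this equal to demand: 801 - 2pb = -128 + pb, so pb = 929/3.
Sellers receive ps = 929/3 + 201 = 1532/3; q' = 801 − 2·(929/3) = 545/3.
Government outlay = subsidy × quantity = 201 × 545/3 = 36515.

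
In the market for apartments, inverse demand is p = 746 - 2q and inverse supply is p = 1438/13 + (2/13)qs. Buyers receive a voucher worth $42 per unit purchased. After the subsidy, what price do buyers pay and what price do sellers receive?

Buyers pay $117; sellers receive $159

Pre-subsidy: 746 - 2q = 1438/13 + (2/13)q gives q* = 295 and p* = 156.
With the rebate, buyers effectively pay pb = ps − 42, where ps is the price sellers receive.
On the curves, pb = 746 - 2q and ps = 1438/13 + (2/13)q; the wedge ps − pb = 42 gives 1438/13 + (2/13)q − (746 - 2q) = 42, so q' = 314.5.
Then pb = 746 − 2·314.5 = 117 and ps = 1438/13 + (2/13)·314.5 = 159.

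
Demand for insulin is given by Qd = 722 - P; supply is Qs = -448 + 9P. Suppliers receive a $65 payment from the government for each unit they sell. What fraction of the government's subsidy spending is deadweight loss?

Pre-subsidy: 722 - P = -448 + 9P gives P* = 117, Q* = 605.
With the subsidy, sellers receive Ps = Pb + 65 for each unit, where Pb is the price buyers pay.
Supply in terms of Pb becomes Qs = -448 + 9(Pb + 65) = 137 + 9Pb. Setting this equal to demand: 722 - Pb = 137 + 9Pb, so Pb = 58.5.
Sellers receive Ps = 58.5 + 65 = 123.5; Q' = 722 − 1·58.5 = 663.5.
ΔCS = ½(605 + 663.5)(117 − 58.5) = 37103.625; ΔPS = ½(605 + 663.5)(123.5 − 117) = 4122.625.
Government spending = 65 × 663.5 = 43127.5.
DWL = ½ × 65 × (663.5 − 605) = 1901.25; fraction = 1901.25 / 43127.5 = 117/2654.

DWL / government spending = 117/2654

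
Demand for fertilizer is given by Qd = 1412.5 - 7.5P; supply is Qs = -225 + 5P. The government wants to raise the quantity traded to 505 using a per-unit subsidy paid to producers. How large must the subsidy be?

At Q = 505, invert demand for the buyer price: Pb = (1412.5 − 505)/7.5 = 121; invert supply for the seller price: Ps = (505 − (-225))/5 = 146.
The subsidy must fill the gap: s = Ps − Pb = 146 − 121 = 25.

Required subsidy s = 25 per unit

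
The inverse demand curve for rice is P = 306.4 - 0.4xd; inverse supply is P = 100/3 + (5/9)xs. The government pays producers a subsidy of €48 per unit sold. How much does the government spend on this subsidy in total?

Pre-subsidy: 306.4 - 0.4x = 100/3 + (5/9)x gives x* = 12288/43 and P* = 8260/43.
With the subsidy, sellers receive Ps = Pb + 48 for each unit, where Pb is the price buyers pay.
On the curves, Pb = 306.4 - 0.4x and Ps = 100/3 + (5/9)x; the wedge Ps − Pb = 48 gives 100/3 + (5/9)x − (306.4 - 0.4x) = 48, so x' = 336.
Then Pb = 306.4 − 0.4·336 = 172 and Ps = 100/3 + (5/9)·336 = 220.
Government outlay = subsidy × quantity = 48 × 336 = 16128.

Government cost = €16128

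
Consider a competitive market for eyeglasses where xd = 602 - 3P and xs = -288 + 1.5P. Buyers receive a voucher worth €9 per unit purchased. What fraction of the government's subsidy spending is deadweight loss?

Pre-subsidy: 602 - 3P = -288 + 1.5P gives P* = 1780/9, x* = 26/3.
With the rebate, buyers effectively pay Pb = Ps − 9, where Ps is the price sellers receive.
Demand in terms of Ps becomes xd = 602 − 3(Ps − 9) = 629 - 3Ps. Setting this equal to supply: 629 - 3Ps = -288 + 1.5Ps, so Ps = 1834/9.
Buyers pay Pb = 1834/9 − 9 = 1753/9; x' = -288 + 1.5·(1834/9) = 53/3.
ΔCS = ½(26/3 + 53/3)(1780/9 − 1753/9) = 39.5; ΔPS = ½(26/3 + 53/3)(1834/9 − 1780/9) = 79.
Government spending = 9 × 53/3 = 159.
DWL = ½ × 9 × (53/3 − 26/3) = 40.5; fraction = 40.5 / 159 = 27/106.

DWL / government spending = 27/106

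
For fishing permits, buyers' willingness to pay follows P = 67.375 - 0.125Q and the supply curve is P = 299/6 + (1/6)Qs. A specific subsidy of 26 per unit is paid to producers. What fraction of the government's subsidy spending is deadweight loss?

Pre-subsidy: 67.375 - 0.125Q = 299/6 + (1/6)Q gives Q* = 421/7 and P* = 419/7.
With the subsidy, sellers receive Ps = Pb + 26 for each unit, where Pb is the price buyers pay.
On the curves, Pb = 67.375 - 0.125Q and Ps = 299/6 + (1/6)Q; the wedge Ps − Pb = 26 gives 299/6 + (1/6)Q − (67.375 - 0.125Q) = 26, so Q' = 1045/7.
Then Pb = 67.375 − 0.125·(1045/7) = 341/7 and Ps = 299/6 + (1/6)·(1045/7) = 523/7.
ΔCS = ½(421/7 + 1045/7)(419/7 − 341/7) = 57174/49; ΔPS = ½(421/7 + 1045/7)(523/7 − 419/7) = 76232/49.
Government spending = 26 × 1045/7 = 27170/7.
DWL = ½ × 26 × (1045/7 − 421/7) = 8112/7; fraction = (8112/7) / (27170/7) = 312/1045.

DWL / government spending = 312/1045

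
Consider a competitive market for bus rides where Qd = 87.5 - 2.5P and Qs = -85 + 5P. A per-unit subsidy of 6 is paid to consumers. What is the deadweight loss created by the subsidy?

Deadweight loss = 30

Pre-subsidy: 87.5 - 2.5P = -85 + 5P gives P* = 23, Q* = 30.
With the rebate, buyers effectively pay Pb = Ps − 6, where Ps is the price sellers receive.
Demand in terms of Ps becomes Qd = 87.5 − 2.5(Ps − 6) = 102.5 - 2.5Ps. Setting this equal to supply: 102.5 - 2.5Ps = -85 + 5Ps, so Ps = 25.
Buyers pay Pb = 25 − 6 = 19; Q' = -85 + 5·25 = 40.
The subsidy expands output by 40 − 30 = 10 past the efficient level; on those units the gap between marginal cost and willingness to pay runs from 0 up to 6.
DWL = ½ × 6 × 10 = 30.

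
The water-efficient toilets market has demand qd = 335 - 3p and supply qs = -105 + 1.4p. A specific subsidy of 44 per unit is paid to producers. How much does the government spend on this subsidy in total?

Pre-subsidy: 335 - 3p = -105 + 1.4p gives p* = 100, q* = 35.
With the subsidy, sellers receive ps = pb + 44 for each unit, where pb is the price buyers pay.
Supply in terms of pb becomes qs = -105 + 1.4(pb + 44) = -43.4 + 1.4pb. Setting this equal to demand: 335 - 3pb = -43.4 + 1.4pb, so pb = 86.
Sellers receive ps = 86 + 44 = 130; q' = 335 − 3·86 = 77.
Government outlay = subsidy × quantity = 44 × 77 = 3388.

Government cost = 3388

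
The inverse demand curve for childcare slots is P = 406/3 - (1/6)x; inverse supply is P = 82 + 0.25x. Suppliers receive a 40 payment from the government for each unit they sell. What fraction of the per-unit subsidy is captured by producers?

Pre-subsidy: 406/3 - (1/6)x = 82 + 0.25x gives x* = 128 and P* = 114.
With the subsidy, sellers receive Ps = Pb + 40 for each unit, where Pb is the price buyers pay.
On the curves, Pb = 406/3 - (1/6)x and Ps = 82 + 0.25x; the wedge Ps − Pb = 40 gives 82 + 0.25x − (406/3 - (1/6)x) = 40, so x' = 224.
Then Pb = 406/3 − (1/6)·224 = 98 and Ps = 82 + 0.25·224 = 138.
Buyers' price falls by P* − Pb = 114 − 98 = 16; sellers' price rises by Ps − P* = 138 − 114 = 24.
So producers capture 24/40 = 0.6 of each unit of subsidy.

Producer share = 0.6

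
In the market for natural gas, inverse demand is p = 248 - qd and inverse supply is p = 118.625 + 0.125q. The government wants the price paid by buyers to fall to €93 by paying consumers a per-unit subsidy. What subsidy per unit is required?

Required subsidy s = €45 per unit

At a buyer price of 93, quantity demanded is 248 − 1·93 = 155.
Sellers supply 155 only when they receive ps = 118.625 + 0.125·155 = 138.
s = ps − pb = 138 − 93 = 45.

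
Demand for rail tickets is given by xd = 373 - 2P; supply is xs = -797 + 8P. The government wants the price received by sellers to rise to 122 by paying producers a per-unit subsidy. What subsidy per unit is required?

Required subsidy s = 25 per unit

At a seller price of 122, quantity supplied is -797 + 8·122 = 179.
Buyers absorb 179 only when they pay Pb with 373 − 2·Pb = 179, i.e. Pb = 97.
s = Ps − Pb = 122 − 97 = 25.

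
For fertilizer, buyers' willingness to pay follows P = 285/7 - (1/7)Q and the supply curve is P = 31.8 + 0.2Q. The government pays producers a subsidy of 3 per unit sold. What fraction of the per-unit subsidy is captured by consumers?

Pre-subsidy: 285/7 - (1/7)Q = 31.8 + 0.2Q gives Q* = 26 and P* = 37.
With the subsidy, sellers receive Ps = Pb + 3 for each unit, where Pb is the price buyers pay.
On the curves, Pb = 285/7 - (1/7)Q and Ps = 31.8 + 0.2Q; the wedge Ps − Pb = 3 gives 31.8 + 0.2Q − (285/7 - (1/7)Q) = 3, so Q' = 34.75.
Then Pb = 285/7 − (1/7)·34.75 = 35.75 and Ps = 31.8 + 0.2·34.75 = 38.75.
Buyers' price falls by P* − Pb = 37 − 35.75 = 1.25; sellers' price rises by Ps − P* = 38.75 − 37 = 1.75.
So consumers capture 1.25/3 = 5/12 of each unit of subsidy.

Consumer share = 5/12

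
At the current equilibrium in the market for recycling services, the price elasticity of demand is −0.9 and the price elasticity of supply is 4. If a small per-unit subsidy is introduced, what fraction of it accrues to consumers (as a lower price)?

Consumer share = 40/49

For a small subsidy around the equilibrium, the benefit split depends on the relative slopes, which at a point are proportional to the elasticities.
Buyer share = εs/(εs + |εd|) = 4/(4 + 0.9) = 40/49; seller share = |εd|/(εs + |εd|) = 9/49.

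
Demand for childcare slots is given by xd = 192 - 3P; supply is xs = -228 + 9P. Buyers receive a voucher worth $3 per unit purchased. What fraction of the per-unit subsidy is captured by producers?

Pre-subsidy: 192 - 3P = -228 + 9P gives P* = 35, x* = 87.
With the rebate, buyers effectively pay Pb = Ps − 3, where Ps is the price sellers receive.
Demand in terms of Ps becomes xd = 192 − 3(Ps − 3) = 201 - 3Ps. Setting this equal to supply: 201 - 3Ps = -228 + 9Ps, so Ps = 35.75.
Buyers pay Pb = 35.75 − 3 = 32.75; x' = -228 + 9·35.75 = 93.75.
Buyers' price falls by P* − Pb = 35 − 32.75 = 2.25; sellers' price rises by Ps − P* = 35.75 − 35 = 0.75.
So producers capture 0.75/3 = 0.25 of each unit of subsidy.

Producer share = 0.25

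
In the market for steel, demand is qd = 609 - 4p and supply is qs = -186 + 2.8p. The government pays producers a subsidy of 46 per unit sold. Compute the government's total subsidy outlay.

Pre-subsidy: 609 - 4p = -186 + 2.8p gives p* = 3975/34, q* = 2403/17.
With the subsidy, sellers receive ps = pb + 46 for each unit, where pb is the price buyers pay.
Supply in terms of pb becomes qs = -186 + 2.8(pb + 46) = -57.2 + 2.8pb. Setting this equal to demand: 609 - 4pb = -57.2 + 2.8pb, so pb = 3331/34.
Sellers receive ps = 3331/34 + 46 = 4895/34; q' = 609 − 4·(3331/34) = 3691/17.
Government outlay = subsidy × quantity = 46 × 3691/17 = 169786/17.

Government cost = 169786/17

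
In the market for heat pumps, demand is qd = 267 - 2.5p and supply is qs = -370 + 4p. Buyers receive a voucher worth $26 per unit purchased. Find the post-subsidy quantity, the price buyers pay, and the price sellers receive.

q' = 62; buyers pay $82; sellers receive $108

Pre-subsidy: 267 - 2.5p = -370 + 4p gives p* = 98, q* = 22.
With the rebate, buyers effectively pay pb = ps − 26, where ps is the price sellers receive.
Demand in terms of ps becomes qd = 267 − 2.5(ps − 26) = 332 - 2.5ps. Setting this equal to supply: 332 - 2.5ps = -370 + 4ps, so ps = 108.
Buyers pay pb = 108 − 26 = 82; q' = -370 + 4·108 = 62.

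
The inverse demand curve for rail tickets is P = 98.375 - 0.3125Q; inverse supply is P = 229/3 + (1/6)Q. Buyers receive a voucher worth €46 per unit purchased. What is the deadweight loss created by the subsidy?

Deadweight loss = €2208

Pre-subsidy: 98.375 - 0.3125Q = 229/3 + (1/6)Q gives Q* = 46 and P* = 84.
With the rebate, buyers effectively pay Pb = Ps − 46, where Ps is the price sellers receive.
On the curves, Pb = 98.375 - 0.3125Q and Ps = 229/3 + (1/6)Q; the wedge Ps − Pb = 46 gives 229/3 + (1/6)Q − (98.375 - 0.3125Q) = 46, so Q' = 142.
Then Pb = 98.375 − 0.3125·142 = 54 and Ps = 229/3 + (1/6)·142 = 100.
The subsidy expands output by 142 − 46 = 96 past the efficient level; on those units the gap between marginal cost and willingness to pay runs from 0 up to 46.
DWL = ½ × 46 × 96 = 2208.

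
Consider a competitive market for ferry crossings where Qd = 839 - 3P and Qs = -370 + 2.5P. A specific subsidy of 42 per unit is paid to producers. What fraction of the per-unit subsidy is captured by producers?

Pre-subsidy: 839 - 3P = -370 + 2.5P gives P* = 2418/11, Q* = 1975/11.
With the subsidy, sellers receive Ps = Pb + 42 for each unit, where Pb is the price buyers pay.
Supply in terms of Pb becomes Qs = -370 + 2.5(Pb + 42) = -265 + 2.5Pb. Setting this equal to demand: 839 - 3Pb = -265 + 2.5Pb, so Pb = 2208/11.
Sellers receive Ps = 2208/11 + 42 = 2670/11; Q' = 839 − 3·(2208/11) = 2605/11.
Buyers' price falls by P* − Pb = 2418/11 − 2208/11 = 210/11; sellers' price rises by Ps − P* = 2670/11 − 2418/11 = 252/11.
So producers capture (252/11)/42 = 6/11 of each unit of subsidy.

Producer share = 6/11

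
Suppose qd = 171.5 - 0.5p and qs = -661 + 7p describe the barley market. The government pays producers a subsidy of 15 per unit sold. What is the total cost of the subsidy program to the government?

Government cost = 1845

Pre-subsidy: 171.5 - 0.5p = -661 + 7p gives p* = 111, q* = 116.
With the subsidy, sellers receive ps = pb + 15 for each unit, where pb is the price buyers pay.
Supply in terms of pb becomes qs = -661 + 7(pb + 15) = -556 + 7pb. Setting this equal to demand: 171.5 - 0.5pb = -556 + 7pb, so pb = 97.
Sellers receive ps = 97 + 15 = 112; q' = 171.5 − 0.5·97 = 123.
Government outlay = subsidy × quantity = 15 × 123 = 1845.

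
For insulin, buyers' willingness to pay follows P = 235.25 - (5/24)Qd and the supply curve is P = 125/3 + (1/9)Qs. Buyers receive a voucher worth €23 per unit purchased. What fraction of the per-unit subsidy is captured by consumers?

Consumer share = 15/23

Pre-subsidy: 235.25 - (5/24)Q = 125/3 + (1/9)Q gives Q* = 606 and P* = 109.
With the rebate, buyers effectively pay Pb = Ps − 23, where Ps is the price sellers receive.
On the curves, Pb = 235.25 - (5/24)Q and Ps = 125/3 + (1/9)Q; the wedge Ps − Pb = 23 gives 125/3 + (1/9)Q − (235.25 - (5/24)Q) = 23, so Q' = 678.
Then Pb = 235.25 − (5/24)·678 = 94 and Ps = 125/3 + (1/9)·678 = 117.
Buyers' price falls by P* − Pb = 109 − 94 = 15; sellers' price rises by Ps − P* = 117 − 109 = 8.
So consumers capture 15/23 = 15/23 of each unit of subsidy.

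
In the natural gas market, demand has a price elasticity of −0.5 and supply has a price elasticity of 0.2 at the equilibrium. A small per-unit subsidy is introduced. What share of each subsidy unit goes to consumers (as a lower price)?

Consumer share = 2/7

For a small subsidy around the equilibrium, the benefit split depends on the relative slopes, which at a point are proportional to the elasticities.
Buyer share = εs/(εs + |εd|) = 0.2/(0.2 + 0.5) = 2/7; seller share = |εd|/(εs + |εd|) = 5/7.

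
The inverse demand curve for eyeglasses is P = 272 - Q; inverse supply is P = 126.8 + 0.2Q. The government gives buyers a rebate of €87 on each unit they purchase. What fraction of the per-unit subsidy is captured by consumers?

Consumer share = 5/6

Pre-subsidy: 272 - Q = 126.8 + 0.2Q gives Q* = 121 and P* = 151.
With the rebate, buyers effectively pay Pb = Ps − 87, where Ps is the price sellers receive.
On the curves, Pb = 272 - Q and Ps = 126.8 + 0.2Q; the wedge Ps − Pb = 87 gives 126.8 + 0.2Q − (272 - Q) = 87, so Q' = 193.5.
Then Pb = 272 − 1·193.5 = 78.5 and Ps = 126.8 + 0.2·193.5 = 165.5.
Buyers' price falls by P* − Pb = 151 − 78.5 = 72.5; sellers' price rises by Ps − P* = 165.5 − 151 = 14.5.
So consumers capture 72.5/87 = 5/6 of each unit of subsidy.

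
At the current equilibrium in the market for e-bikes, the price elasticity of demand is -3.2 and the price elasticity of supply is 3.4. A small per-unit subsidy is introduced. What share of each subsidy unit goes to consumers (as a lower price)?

Consumer share = 17/33

For a small subsidy around the equilibrium, the benefit split depends on the relative slopes, which at a point are proportional to the elasticities.
Buyer share = εs/(εs + |εd|) = 3.4/(3.4 + 3.2) = 17/33; seller share = |εd|/(εs + |εd|) = 16/33.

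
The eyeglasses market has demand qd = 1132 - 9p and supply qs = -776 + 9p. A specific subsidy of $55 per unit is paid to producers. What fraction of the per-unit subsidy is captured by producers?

Producer share = 0.5

Pre-subsidy: 1132 - 9p = -776 + 9p gives p* = 106, q* = 178.
With the subsidy, sellers receive ps = pb + 55 for each unit, where pb is the price buyers pay.
Supply in terms of pb becomes qs = -776 + 9(pb + 55) = -281 + 9pb. Setting this equal to demand: 1132 - 9pb = -281 + 9pb, so pb = 78.5.
Sellers receive ps = 78.5 + 55 = 133.5; q' = 1132 − 9·78.5 = 425.5.
Buyers' price falls by p* − pb = 106 − 78.5 = 27.5; sellers' price rises by ps − p* = 133.5 − 106 = 27.5.
So producers capture 27.5/55 = 0.5 of each unit of subsidy.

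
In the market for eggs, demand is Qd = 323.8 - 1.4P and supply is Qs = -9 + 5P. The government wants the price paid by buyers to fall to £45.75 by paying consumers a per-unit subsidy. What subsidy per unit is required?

Required subsidy s = £8 per unit

At a buyer price of 45.75, quantity demanded is 323.8 − 1.4·45.75 = 259.75.
Sellers supply 259.75 only when they receive Ps with -9 + 5·Ps = 259.75, i.e. Ps = 53.75.
s = Ps − Pb = 53.75 − 45.75 = 8.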